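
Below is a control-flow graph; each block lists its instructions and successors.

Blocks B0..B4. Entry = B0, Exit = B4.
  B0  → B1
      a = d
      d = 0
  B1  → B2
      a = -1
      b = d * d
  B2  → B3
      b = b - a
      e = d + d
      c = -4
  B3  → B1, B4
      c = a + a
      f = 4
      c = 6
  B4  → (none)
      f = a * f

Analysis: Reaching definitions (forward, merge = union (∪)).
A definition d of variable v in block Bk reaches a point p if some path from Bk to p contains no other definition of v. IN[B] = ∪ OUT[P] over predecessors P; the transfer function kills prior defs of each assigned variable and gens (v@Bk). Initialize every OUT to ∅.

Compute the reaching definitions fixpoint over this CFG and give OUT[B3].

Answer: {a@B1, b@B2, c@B3, d@B0, e@B2, f@B3}

Working:
Converged values:
  B0:   IN={}   OUT={a@B0, d@B0}
  B1:   IN={a@B0, a@B1, b@B2, c@B3, d@B0, e@B2, f@B3}   OUT={a@B1, b@B1, c@B3, d@B0, e@B2, f@B3}
  B2:   IN={a@B1, b@B1, c@B3, d@B0, e@B2, f@B3}   OUT={a@B1, b@B2, c@B2, d@B0, e@B2, f@B3}
  B3:   IN={a@B1, b@B2, c@B2, d@B0, e@B2, f@B3}   OUT={a@B1, b@B2, c@B3, d@B0, e@B2, f@B3}
  B4:   IN={a@B1, b@B2, c@B3, d@B0, e@B2, f@B3}   OUT={a@B1, b@B2, c@B3, d@B0, e@B2, f@B4}

Merge at B3: IN[B3] = OUT[B2] = {a@B1, b@B2, c@B2, d@B0, e@B2, f@B3}
Applying B3's transfer function to that IN value gives OUT[B3] (row B3 above).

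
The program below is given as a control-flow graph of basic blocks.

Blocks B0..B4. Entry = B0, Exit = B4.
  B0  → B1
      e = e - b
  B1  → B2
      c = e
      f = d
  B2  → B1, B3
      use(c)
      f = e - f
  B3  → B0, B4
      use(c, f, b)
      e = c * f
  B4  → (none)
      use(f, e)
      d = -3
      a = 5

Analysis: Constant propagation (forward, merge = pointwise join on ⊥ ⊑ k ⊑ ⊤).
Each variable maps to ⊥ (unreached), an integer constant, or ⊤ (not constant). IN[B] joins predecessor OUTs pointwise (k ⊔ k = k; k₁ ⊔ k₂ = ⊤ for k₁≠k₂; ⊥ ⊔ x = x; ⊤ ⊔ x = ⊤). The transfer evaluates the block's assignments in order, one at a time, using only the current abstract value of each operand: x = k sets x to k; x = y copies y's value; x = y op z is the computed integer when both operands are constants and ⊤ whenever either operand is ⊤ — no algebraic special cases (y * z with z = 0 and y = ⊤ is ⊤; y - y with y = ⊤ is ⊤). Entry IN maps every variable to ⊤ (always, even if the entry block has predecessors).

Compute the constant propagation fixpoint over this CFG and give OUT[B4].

Answer: {a: 5, b: ⊤, c: ⊤, d: -3, e: ⊤, f: ⊤}

Working:
Fixpoint table:
  B0:  IN=(all ⊤)  OUT=(all ⊤)
  B1:  IN=(all ⊤)  OUT=(all ⊤)
  B2:  IN=(all ⊤)  OUT=(all ⊤)
  B3:  IN=(all ⊤)  OUT=(all ⊤)
  B4:  IN=(all ⊤)  OUT={a:5, d:-3; rest ⊤}

Merge at B4: IN[B4] = OUT[B3] = {a: ⊤, b: ⊤, c: ⊤, d: ⊤, e: ⊤, f: ⊤}
Applying B4's transfer function to that IN value gives OUT[B4] (row B4 above).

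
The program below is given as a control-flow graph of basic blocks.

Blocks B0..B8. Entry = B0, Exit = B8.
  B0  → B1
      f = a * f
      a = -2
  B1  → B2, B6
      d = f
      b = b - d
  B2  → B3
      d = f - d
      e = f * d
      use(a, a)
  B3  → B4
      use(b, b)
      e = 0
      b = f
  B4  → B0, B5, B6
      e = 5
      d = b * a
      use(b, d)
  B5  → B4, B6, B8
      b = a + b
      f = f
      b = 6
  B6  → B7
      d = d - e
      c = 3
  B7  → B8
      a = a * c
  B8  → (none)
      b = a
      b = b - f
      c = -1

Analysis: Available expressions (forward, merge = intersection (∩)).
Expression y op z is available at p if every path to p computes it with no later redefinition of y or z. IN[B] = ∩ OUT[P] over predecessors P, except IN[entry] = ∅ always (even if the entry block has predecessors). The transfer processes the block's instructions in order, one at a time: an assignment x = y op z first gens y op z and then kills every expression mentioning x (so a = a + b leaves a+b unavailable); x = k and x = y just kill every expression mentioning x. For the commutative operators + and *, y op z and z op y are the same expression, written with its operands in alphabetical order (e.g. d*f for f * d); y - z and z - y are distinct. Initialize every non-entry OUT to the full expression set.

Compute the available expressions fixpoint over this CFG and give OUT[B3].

Answer: {d*f}

Trace:
Fixpoint table:
  B0: | IN={} | OUT={}
  B1: | IN={} | OUT={}
  B2: | IN={} | OUT={d*f}
  B3: | IN={d*f} | OUT={d*f}
  B4: | IN={} | OUT={a*b}
  B5: | IN={a*b} | OUT={}
  B6: | IN={} | OUT={}
  B7: | IN={} | OUT={}
  B8: | IN={} | OUT={}

Merge at B3: IN[B3] = OUT[B2] = {d*f}
Applying B3's transfer function to that IN value gives OUT[B3] (row B3 above).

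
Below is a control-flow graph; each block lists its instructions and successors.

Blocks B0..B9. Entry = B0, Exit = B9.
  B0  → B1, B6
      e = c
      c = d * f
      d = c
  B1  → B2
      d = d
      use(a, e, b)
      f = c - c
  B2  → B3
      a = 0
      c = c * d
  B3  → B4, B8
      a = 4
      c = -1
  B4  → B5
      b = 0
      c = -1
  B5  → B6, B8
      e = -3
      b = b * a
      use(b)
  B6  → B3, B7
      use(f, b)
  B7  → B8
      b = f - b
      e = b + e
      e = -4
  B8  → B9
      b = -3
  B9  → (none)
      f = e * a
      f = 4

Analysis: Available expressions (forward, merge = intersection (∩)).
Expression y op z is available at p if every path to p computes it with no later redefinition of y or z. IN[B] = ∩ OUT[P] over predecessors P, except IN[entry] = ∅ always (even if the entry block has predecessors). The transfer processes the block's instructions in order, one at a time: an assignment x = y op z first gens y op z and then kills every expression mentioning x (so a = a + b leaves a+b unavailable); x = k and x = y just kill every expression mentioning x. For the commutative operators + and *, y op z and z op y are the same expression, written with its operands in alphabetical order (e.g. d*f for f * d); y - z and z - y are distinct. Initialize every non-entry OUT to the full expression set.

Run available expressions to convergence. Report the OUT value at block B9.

Fixpoint table:
  B0: | IN={} | OUT={}
  B1: | IN={} | OUT={c-c}
  B2: | IN={c-c} | OUT={}
  B3: | IN={} | OUT={}
  B4: | IN={} | OUT={}
  B5: | IN={} | OUT={}
  B6: | IN={} | OUT={}
  B7: | IN={} | OUT={}
  B8: | IN={} | OUT={}
  B9: | IN={} | OUT={a*e}

Merge at B9: IN[B9] = OUT[B8] = {}
Applying B9's transfer function to that IN value gives OUT[B9] (row B9 above).

Answer: {a*e}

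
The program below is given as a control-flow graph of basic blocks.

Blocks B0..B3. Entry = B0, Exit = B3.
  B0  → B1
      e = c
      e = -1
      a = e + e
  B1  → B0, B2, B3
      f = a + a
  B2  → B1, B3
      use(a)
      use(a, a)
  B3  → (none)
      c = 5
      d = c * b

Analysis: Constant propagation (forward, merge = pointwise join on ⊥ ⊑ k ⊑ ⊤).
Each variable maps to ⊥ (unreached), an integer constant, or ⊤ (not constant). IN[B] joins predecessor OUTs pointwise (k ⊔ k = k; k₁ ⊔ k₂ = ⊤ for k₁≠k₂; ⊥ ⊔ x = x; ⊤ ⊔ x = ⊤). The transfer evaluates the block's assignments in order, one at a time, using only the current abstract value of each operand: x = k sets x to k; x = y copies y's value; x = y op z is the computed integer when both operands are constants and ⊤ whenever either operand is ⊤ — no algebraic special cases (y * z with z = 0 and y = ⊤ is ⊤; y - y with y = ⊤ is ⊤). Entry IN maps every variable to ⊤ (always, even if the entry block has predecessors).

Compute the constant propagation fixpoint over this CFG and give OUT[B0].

Answer: {a: -2, b: ⊤, c: ⊤, d: ⊤, e: -1, f: ⊤}

Trace:
Converged values:
  B0:  IN=(all ⊤)  OUT={a:-2, e:-1; rest ⊤}
  B1:  IN={a:-2, e:-1; rest ⊤}  OUT={a:-2, e:-1, f:-4; rest ⊤}
  B2:  IN={a:-2, e:-1, f:-4; rest ⊤}  OUT={a:-2, e:-1, f:-4; rest ⊤}
  B3:  IN={a:-2, e:-1, f:-4; rest ⊤}  OUT={a:-2, c:5, e:-1, f:-4; rest ⊤}

Merge at B0 (entry node, so the boundary value (all ⊤) is joined with the incoming edge(s)): IN[B0] = (all ⊤) ⊔ OUT[B1] = {a: ⊤, b: ⊤, c: ⊤, d: ⊤, e: ⊤, f: ⊤}
Applying B0's transfer function to that IN value gives OUT[B0] (row B0 above).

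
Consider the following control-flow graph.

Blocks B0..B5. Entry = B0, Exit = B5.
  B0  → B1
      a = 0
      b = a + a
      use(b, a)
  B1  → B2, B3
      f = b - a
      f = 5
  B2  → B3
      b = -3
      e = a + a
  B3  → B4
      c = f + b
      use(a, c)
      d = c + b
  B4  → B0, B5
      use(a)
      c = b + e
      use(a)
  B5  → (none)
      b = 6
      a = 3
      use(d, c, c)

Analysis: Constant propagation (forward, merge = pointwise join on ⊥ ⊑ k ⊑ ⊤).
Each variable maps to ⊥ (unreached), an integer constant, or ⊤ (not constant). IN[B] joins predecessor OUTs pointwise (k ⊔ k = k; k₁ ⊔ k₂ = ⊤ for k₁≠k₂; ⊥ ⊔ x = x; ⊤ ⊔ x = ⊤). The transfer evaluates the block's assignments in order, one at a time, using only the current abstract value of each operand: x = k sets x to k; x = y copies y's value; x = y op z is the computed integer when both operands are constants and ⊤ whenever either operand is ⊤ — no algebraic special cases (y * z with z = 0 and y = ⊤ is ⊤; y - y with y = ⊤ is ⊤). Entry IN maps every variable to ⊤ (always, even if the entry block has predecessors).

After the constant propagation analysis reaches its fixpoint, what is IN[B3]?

Answer: {a: 0, b: ⊤, c: ⊤, d: ⊤, e: ⊤, f: 5}

Trace:
Fixpoint table:
  B0:  IN=(all ⊤)  OUT={a:0, b:0; rest ⊤}
  B1:  IN={a:0, b:0; rest ⊤}  OUT={a:0, b:0, f:5; rest ⊤}
  B2:  IN={a:0, b:0, f:5; rest ⊤}  OUT={a:0, b:-3, e:0, f:5; rest ⊤}
  B3:  IN={a:0, f:5; rest ⊤}  OUT={a:0, f:5; rest ⊤}
  B4:  IN={a:0, f:5; rest ⊤}  OUT={a:0, f:5; rest ⊤}
  B5:  IN={a:0, f:5; rest ⊤}  OUT={a:3, b:6, f:5; rest ⊤}

Merge at B3: IN[B3] = OUT[B1] ⊔ OUT[B2] = {a: 0, b: ⊤, c: ⊤, d: ⊤, e: ⊤, f: 5}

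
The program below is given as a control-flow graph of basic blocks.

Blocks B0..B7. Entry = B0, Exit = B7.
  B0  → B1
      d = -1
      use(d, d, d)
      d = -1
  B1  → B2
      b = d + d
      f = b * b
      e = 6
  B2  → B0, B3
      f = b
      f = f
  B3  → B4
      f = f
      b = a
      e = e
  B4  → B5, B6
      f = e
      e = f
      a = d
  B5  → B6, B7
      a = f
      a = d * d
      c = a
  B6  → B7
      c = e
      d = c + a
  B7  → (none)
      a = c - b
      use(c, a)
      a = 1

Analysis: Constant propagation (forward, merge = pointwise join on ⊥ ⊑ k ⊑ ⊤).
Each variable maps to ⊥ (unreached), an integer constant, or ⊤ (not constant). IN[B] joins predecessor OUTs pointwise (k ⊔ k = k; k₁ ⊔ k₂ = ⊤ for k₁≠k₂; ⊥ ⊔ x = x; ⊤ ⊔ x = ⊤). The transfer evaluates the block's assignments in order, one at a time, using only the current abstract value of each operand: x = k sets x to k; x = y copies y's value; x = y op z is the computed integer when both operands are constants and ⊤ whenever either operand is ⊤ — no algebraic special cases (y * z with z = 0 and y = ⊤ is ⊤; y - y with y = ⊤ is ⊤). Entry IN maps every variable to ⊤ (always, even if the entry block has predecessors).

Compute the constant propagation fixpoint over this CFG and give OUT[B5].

Fixpoint table:
  B0:   IN=(all ⊤)   OUT={d:-1; rest ⊤}
  B1:   IN={d:-1; rest ⊤}   OUT={b:-2, d:-1, e:6, f:4; rest ⊤}
  B2:   IN={b:-2, d:-1, e:6, f:4; rest ⊤}   OUT={b:-2, d:-1, e:6, f:-2; rest ⊤}
  B3:   IN={b:-2, d:-1, e:6, f:-2; rest ⊤}   OUT={d:-1, e:6, f:-2; rest ⊤}
  B4:   IN={d:-1, e:6, f:-2; rest ⊤}   OUT={a:-1, d:-1, e:6, f:6; rest ⊤}
  B5:   IN={a:-1, d:-1, e:6, f:6; rest ⊤}   OUT={a:1, c:1, d:-1, e:6, f:6; rest ⊤}
  B6:   IN={d:-1, e:6, f:6; rest ⊤}   OUT={c:6, e:6, f:6; rest ⊤}
  B7:   IN={e:6, f:6; rest ⊤}   OUT={a:1, e:6, f:6; rest ⊤}

Merge at B5: IN[B5] = OUT[B4] = {a: -1, b: ⊤, c: ⊤, d: -1, e: 6, f: 6}
Applying B5's transfer function to that IN value gives OUT[B5] (row B5 above).

Answer: {a: 1, b: ⊤, c: 1, d: -1, e: 6, f: 6}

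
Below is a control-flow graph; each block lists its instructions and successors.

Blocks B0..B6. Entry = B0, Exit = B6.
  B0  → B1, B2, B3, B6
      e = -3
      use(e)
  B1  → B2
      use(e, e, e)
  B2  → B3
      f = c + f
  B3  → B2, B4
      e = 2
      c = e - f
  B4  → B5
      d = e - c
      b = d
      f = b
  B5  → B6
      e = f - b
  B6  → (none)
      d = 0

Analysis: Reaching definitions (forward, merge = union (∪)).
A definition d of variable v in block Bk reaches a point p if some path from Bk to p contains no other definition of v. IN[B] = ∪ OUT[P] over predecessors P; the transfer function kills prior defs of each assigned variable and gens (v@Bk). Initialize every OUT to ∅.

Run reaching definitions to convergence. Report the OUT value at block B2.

Answer: {c@B3, e@B0, e@B3, f@B2}

Trace:
Per-block solution:
  B0:  IN={}  OUT={e@B0}
  B1:  IN={e@B0}  OUT={e@B0}
  B2:  IN={c@B3, e@B0, e@B3, f@B2}  OUT={c@B3, e@B0, e@B3, f@B2}
  B3:  IN={c@B3, e@B0, e@B3, f@B2}  OUT={c@B3, e@B3, f@B2}
  B4:  IN={c@B3, e@B3, f@B2}  OUT={b@B4, c@B3, d@B4, e@B3, f@B4}
  B5:  IN={b@B4, c@B3, d@B4, e@B3, f@B4}  OUT={b@B4, c@B3, d@B4, e@B5, f@B4}
  B6:  IN={b@B4, c@B3, d@B4, e@B0, e@B5, f@B4}  OUT={b@B4, c@B3, d@B6, e@B0, e@B5, f@B4}

Merge at B2: IN[B2] = OUT[B0] ⊔ OUT[B1] ⊔ OUT[B3] = {c@B3, e@B0, e@B3, f@B2}
Applying B2's transfer function to that IN value gives OUT[B2] (row B2 above).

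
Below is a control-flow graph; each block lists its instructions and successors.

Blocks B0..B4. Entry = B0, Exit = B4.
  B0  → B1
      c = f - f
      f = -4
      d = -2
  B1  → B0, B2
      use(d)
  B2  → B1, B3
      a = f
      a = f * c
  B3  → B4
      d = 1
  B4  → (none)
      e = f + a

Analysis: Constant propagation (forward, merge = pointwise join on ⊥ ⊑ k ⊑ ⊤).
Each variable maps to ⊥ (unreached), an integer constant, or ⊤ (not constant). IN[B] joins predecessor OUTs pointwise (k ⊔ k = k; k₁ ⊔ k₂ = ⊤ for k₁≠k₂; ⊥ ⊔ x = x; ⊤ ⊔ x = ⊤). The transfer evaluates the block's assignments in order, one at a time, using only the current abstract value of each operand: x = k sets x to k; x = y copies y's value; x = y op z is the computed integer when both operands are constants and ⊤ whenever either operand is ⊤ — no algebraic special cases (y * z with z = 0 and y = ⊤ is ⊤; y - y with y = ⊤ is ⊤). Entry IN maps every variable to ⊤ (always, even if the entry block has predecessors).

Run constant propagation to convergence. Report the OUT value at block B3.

Per-block solution:
  B0: | IN=(all ⊤) | OUT={d:-2, f:-4; rest ⊤}
  B1: | IN={d:-2, f:-4; rest ⊤} | OUT={d:-2, f:-4; rest ⊤}
  B2: | IN={d:-2, f:-4; rest ⊤} | OUT={d:-2, f:-4; rest ⊤}
  B3: | IN={d:-2, f:-4; rest ⊤} | OUT={d:1, f:-4; rest ⊤}
  B4: | IN={d:1, f:-4; rest ⊤} | OUT={d:1, f:-4; rest ⊤}

Merge at B3: IN[B3] = OUT[B2] = {a: ⊤, b: ⊤, c: ⊤, d: -2, e: ⊤, f: -4}
Applying B3's transfer function to that IN value gives OUT[B3] (row B3 above).

Answer: {a: ⊤, b: ⊤, c: ⊤, d: 1, e: ⊤, f: -4}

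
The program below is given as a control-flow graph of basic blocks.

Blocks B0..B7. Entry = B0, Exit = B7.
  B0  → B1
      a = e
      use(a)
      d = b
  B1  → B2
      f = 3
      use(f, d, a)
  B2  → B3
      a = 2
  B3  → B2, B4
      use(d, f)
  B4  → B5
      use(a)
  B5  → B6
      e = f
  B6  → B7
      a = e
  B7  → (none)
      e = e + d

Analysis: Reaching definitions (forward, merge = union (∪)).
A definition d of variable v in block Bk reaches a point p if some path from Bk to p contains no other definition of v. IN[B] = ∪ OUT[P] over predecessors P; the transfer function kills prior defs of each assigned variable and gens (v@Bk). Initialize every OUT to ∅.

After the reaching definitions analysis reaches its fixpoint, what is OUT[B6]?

Answer: {a@B6, d@B0, e@B5, f@B1}

Working:
Fixpoint table:
  B0: | IN={} | OUT={a@B0, d@B0}
  B1: | IN={a@B0, d@B0} | OUT={a@B0, d@B0, f@B1}
  B2: | IN={a@B0, a@B2, d@B0, f@B1} | OUT={a@B2, d@B0, f@B1}
  B3: | IN={a@B2, d@B0, f@B1} | OUT={a@B2, d@B0, f@B1}
  B4: | IN={a@B2, d@B0, f@B1} | OUT={a@B2, d@B0, f@B1}
  B5: | IN={a@B2, d@B0, f@B1} | OUT={a@B2, d@B0, e@B5, f@B1}
  B6: | IN={a@B2, d@B0, e@B5, f@B1} | OUT={a@B6, d@B0, e@B5, f@B1}
  B7: | IN={a@B6, d@B0, e@B5, f@B1} | OUT={a@B6, d@B0, e@B7, f@B1}

Merge at B6: IN[B6] = OUT[B5] = {a@B2, d@B0, e@B5, f@B1}
Applying B6's transfer function to that IN value gives OUT[B6] (row B6 above).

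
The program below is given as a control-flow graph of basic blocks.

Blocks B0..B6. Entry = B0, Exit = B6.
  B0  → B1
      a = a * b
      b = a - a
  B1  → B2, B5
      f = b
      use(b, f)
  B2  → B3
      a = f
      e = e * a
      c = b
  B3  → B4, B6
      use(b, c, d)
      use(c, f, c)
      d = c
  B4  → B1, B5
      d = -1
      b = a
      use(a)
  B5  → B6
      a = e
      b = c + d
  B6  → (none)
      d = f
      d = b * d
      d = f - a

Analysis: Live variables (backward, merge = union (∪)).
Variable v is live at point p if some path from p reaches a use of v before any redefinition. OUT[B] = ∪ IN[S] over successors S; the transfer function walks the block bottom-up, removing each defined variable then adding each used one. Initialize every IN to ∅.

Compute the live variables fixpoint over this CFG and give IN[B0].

Answer: {a, b, c, d, e}

Working:
Fixpoint table:
  B0:   IN={a, b, c, d, e}   OUT={b, c, d, e}
  B1:   IN={b, c, d, e}   OUT={b, c, d, e, f}
  B2:   IN={b, d, e, f}   OUT={a, b, c, d, e, f}
  B3:   IN={a, b, c, d, e, f}   OUT={a, b, c, e, f}
  B4:   IN={a, c, e, f}   OUT={b, c, d, e, f}
  B5:   IN={c, d, e, f}   OUT={a, b, f}
  B6:   IN={a, b, f}   OUT={}

Merge at B0: OUT[B0] = IN[B1] = {b, c, d, e}
Applying B0's transfer function to that OUT value gives IN[B0] (row B0 above).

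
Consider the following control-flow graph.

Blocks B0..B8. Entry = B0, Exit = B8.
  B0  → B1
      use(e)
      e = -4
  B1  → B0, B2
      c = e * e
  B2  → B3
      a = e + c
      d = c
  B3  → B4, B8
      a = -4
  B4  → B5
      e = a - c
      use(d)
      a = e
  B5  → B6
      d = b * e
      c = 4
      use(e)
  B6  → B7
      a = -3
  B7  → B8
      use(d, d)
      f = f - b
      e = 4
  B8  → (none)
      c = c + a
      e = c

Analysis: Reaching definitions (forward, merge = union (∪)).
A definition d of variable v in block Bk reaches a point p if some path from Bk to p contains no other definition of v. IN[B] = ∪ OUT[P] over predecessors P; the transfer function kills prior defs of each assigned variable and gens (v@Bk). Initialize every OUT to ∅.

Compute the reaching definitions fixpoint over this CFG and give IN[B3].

Converged values:
  B0: | IN={c@B1, e@B0} | OUT={c@B1, e@B0}
  B1: | IN={c@B1, e@B0} | OUT={c@B1, e@B0}
  B2: | IN={c@B1, e@B0} | OUT={a@B2, c@B1, d@B2, e@B0}
  B3: | IN={a@B2, c@B1, d@B2, e@B0} | OUT={a@B3, c@B1, d@B2, e@B0}
  B4: | IN={a@B3, c@B1, d@B2, e@B0} | OUT={a@B4, c@B1, d@B2, e@B4}
  B5: | IN={a@B4, c@B1, d@B2, e@B4} | OUT={a@B4, c@B5, d@B5, e@B4}
  B6: | IN={a@B4, c@B5, d@B5, e@B4} | OUT={a@B6, c@B5, d@B5, e@B4}
  B7: | IN={a@B6, c@B5, d@B5, e@B4} | OUT={a@B6, c@B5, d@B5, e@B7, f@B7}
  B8: | IN={a@B3, a@B6, c@B1, c@B5, d@B2, d@B5, e@B0, e@B7, f@B7} | OUT={a@B3, a@B6, c@B8, d@B2, d@B5, e@B8, f@B7}

Merge at B3: IN[B3] = OUT[B2] = {a@B2, c@B1, d@B2, e@B0}

Answer: {a@B2, c@B1, d@B2, e@B0}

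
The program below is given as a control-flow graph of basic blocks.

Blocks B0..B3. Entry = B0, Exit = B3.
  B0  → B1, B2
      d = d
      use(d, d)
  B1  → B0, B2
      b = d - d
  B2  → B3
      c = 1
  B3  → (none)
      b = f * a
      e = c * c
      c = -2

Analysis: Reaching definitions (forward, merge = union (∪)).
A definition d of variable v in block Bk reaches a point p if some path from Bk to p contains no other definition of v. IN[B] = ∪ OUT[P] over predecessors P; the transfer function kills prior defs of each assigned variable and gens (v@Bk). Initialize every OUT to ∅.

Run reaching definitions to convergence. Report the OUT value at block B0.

Answer: {b@B1, d@B0}

Derivation:
Fixpoint table:
  B0: | IN={b@B1, d@B0} | OUT={b@B1, d@B0}
  B1: | IN={b@B1, d@B0} | OUT={b@B1, d@B0}
  B2: | IN={b@B1, d@B0} | OUT={b@B1, c@B2, d@B0}
  B3: | IN={b@B1, c@B2, d@B0} | OUT={b@B3, c@B3, d@B0, e@B3}

Merge at B0 (entry node, so the boundary value {} is joined with the incoming edge(s)): IN[B0] = {} ⊔ OUT[B1] = {b@B1, d@B0}
Applying B0's transfer function to that IN value gives OUT[B0] (row B0 above).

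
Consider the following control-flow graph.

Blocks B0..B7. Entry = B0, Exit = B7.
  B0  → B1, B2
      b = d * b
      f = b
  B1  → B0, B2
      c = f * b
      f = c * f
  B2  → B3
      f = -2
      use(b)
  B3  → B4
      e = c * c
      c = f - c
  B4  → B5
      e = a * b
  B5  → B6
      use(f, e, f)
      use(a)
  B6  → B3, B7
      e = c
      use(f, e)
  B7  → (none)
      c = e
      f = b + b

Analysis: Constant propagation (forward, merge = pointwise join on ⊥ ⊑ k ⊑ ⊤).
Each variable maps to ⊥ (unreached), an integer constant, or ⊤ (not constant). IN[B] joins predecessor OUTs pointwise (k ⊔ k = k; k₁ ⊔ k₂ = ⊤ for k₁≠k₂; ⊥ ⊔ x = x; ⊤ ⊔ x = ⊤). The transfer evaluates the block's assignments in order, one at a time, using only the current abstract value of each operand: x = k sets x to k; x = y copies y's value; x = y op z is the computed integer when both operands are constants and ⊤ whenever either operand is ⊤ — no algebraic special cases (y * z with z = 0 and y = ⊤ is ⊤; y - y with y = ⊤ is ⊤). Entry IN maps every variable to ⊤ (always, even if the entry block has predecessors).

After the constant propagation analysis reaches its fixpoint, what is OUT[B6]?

Fixpoint table:
  B0:   IN=(all ⊤)   OUT=(all ⊤)
  B1:   IN=(all ⊤)   OUT=(all ⊤)
  B2:   IN=(all ⊤)   OUT={f:-2; rest ⊤}
  B3:   IN={f:-2; rest ⊤}   OUT={f:-2; rest ⊤}
  B4:   IN={f:-2; rest ⊤}   OUT={f:-2; rest ⊤}
  B5:   IN={f:-2; rest ⊤}   OUT={f:-2; rest ⊤}
  B6:   IN={f:-2; rest ⊤}   OUT={f:-2; rest ⊤}
  B7:   IN={f:-2; rest ⊤}   OUT=(all ⊤)

Merge at B6: IN[B6] = OUT[B5] = {a: ⊤, b: ⊤, c: ⊤, d: ⊤, e: ⊤, f: -2}
Applying B6's transfer function to that IN value gives OUT[B6] (row B6 above).

Answer: {a: ⊤, b: ⊤, c: ⊤, d: ⊤, e: ⊤, f: -2}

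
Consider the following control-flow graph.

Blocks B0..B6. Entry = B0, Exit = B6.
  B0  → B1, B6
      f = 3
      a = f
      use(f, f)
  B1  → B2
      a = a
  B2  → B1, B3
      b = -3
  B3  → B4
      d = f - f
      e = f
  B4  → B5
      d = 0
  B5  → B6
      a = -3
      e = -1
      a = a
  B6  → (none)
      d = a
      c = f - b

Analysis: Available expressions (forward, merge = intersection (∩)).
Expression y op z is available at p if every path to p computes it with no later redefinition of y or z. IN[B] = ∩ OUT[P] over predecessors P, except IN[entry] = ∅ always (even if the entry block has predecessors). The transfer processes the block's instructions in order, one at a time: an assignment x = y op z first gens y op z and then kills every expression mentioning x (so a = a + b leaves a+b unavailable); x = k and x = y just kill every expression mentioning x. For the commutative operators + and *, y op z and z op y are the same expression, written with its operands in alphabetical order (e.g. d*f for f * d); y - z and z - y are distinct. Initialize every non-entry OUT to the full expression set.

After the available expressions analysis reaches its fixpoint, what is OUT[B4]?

Fixpoint table:
  B0:  IN={}  OUT={}
  B1:  IN={}  OUT={}
  B2:  IN={}  OUT={}
  B3:  IN={}  OUT={f-f}
  B4:  IN={f-f}  OUT={f-f}
  B5:  IN={f-f}  OUT={f-f}
  B6:  IN={}  OUT={f-b}

Merge at B4: IN[B4] = OUT[B3] = {f-f}
Applying B4's transfer function to that IN value gives OUT[B4] (row B4 above).

Answer: {f-f}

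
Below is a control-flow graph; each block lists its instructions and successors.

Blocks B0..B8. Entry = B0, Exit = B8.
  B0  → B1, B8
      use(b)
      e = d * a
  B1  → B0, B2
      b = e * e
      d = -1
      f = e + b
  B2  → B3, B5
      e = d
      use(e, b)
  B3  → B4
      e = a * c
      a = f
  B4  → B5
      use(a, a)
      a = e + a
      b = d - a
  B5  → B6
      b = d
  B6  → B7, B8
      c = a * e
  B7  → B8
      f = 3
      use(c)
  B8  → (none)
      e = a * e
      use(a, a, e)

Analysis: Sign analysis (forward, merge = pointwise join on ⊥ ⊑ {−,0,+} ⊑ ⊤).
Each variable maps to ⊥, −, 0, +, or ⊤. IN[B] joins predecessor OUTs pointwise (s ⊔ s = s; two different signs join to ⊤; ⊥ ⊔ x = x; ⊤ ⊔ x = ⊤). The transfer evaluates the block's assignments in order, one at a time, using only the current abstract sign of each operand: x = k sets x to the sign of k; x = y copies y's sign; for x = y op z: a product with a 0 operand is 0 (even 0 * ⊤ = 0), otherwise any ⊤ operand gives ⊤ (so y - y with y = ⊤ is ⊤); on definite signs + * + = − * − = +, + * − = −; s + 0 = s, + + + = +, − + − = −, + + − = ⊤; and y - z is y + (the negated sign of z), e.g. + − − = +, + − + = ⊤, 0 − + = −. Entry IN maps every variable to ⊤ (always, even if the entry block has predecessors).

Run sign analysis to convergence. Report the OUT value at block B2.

Answer: {a: ⊤, b: ⊤, c: ⊤, d: -, e: -, f: ⊤}

Trace:
Converged values:
  B0: | IN=(all ⊤) | OUT=(all ⊤)
  B1: | IN=(all ⊤) | OUT={d:-; rest ⊤}
  B2: | IN={d:-; rest ⊤} | OUT={d:-, e:-; rest ⊤}
  B3: | IN={d:-, e:-; rest ⊤} | OUT={d:-; rest ⊤}
  B4: | IN={d:-; rest ⊤} | OUT={d:-; rest ⊤}
  B5: | IN={d:-; rest ⊤} | OUT={b:-, d:-; rest ⊤}
  B6: | IN={b:-, d:-; rest ⊤} | OUT={b:-, d:-; rest ⊤}
  B7: | IN={b:-, d:-; rest ⊤} | OUT={b:-, d:-, f:+; rest ⊤}
  B8: | IN=(all ⊤) | OUT=(all ⊤)

Merge at B2: IN[B2] = OUT[B1] = {a: ⊤, b: ⊤, c: ⊤, d: -, e: ⊤, f: ⊤}
Applying B2's transfer function to that IN value gives OUT[B2] (row B2 above).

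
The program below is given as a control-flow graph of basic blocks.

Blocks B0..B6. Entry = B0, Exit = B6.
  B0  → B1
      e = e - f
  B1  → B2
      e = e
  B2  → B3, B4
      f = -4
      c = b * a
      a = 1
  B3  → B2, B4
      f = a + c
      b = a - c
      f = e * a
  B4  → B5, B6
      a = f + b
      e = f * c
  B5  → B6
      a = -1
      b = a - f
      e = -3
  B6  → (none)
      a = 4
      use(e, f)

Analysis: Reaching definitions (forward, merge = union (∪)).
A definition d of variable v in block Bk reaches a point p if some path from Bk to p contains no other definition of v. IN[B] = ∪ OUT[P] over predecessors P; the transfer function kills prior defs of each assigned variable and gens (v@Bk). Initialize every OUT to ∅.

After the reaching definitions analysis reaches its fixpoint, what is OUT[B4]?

Fixpoint table:
  B0: | IN={} | OUT={e@B0}
  B1: | IN={e@B0} | OUT={e@B1}
  B2: | IN={a@B2, b@B3, c@B2, e@B1, f@B3} | OUT={a@B2, b@B3, c@B2, e@B1, f@B2}
  B3: | IN={a@B2, b@B3, c@B2, e@B1, f@B2} | OUT={a@B2, b@B3, c@B2, e@B1, f@B3}
  B4: | IN={a@B2, b@B3, c@B2, e@B1, f@B2, f@B3} | OUT={a@B4, b@B3, c@B2, e@B4, f@B2, f@B3}
  B5: | IN={a@B4, b@B3, c@B2, e@B4, f@B2, f@B3} | OUT={a@B5, b@B5, c@B2, e@B5, f@B2, f@B3}
  B6: | IN={a@B4, a@B5, b@B3, b@B5, c@B2, e@B4, e@B5, f@B2, f@B3} | OUT={a@B6, b@B3, b@B5, c@B2, e@B4, e@B5, f@B2, f@B3}

Merge at B4: IN[B4] = OUT[B2] ⊔ OUT[B3] = {a@B2, b@B3, c@B2, e@B1, f@B2, f@B3}
Applying B4's transfer function to that IN value gives OUT[B4] (row B4 above).

Answer: {a@B4, b@B3, c@B2, e@B4, f@B2, f@B3}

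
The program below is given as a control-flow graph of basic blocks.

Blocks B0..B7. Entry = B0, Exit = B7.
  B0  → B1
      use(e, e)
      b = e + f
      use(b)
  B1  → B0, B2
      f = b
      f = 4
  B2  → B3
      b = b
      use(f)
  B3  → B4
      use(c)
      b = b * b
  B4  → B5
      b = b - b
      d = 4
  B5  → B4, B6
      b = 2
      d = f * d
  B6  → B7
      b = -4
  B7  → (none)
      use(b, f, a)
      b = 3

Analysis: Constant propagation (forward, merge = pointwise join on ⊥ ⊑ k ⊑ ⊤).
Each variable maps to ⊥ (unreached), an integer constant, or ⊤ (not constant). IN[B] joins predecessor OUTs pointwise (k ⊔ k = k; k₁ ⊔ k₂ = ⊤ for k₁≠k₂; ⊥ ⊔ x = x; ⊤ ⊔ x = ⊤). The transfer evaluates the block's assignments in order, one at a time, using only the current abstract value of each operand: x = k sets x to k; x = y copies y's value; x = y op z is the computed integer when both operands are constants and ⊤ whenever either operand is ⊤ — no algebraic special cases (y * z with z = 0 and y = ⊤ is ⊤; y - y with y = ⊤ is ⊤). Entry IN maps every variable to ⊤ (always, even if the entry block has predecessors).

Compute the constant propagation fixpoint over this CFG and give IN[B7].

Answer: {a: ⊤, b: -4, c: ⊤, d: 16, e: ⊤, f: 4}

Working:
Fixpoint table:
  B0: | IN=(all ⊤) | OUT=(all ⊤)
  B1: | IN=(all ⊤) | OUT={f:4; rest ⊤}
  B2: | IN={f:4; rest ⊤} | OUT={f:4; rest ⊤}
  B3: | IN={f:4; rest ⊤} | OUT={f:4; rest ⊤}
  B4: | IN={f:4; rest ⊤} | OUT={d:4, f:4; rest ⊤}
  B5: | IN={d:4, f:4; rest ⊤} | OUT={b:2, d:16, f:4; rest ⊤}
  B6: | IN={b:2, d:16, f:4; rest ⊤} | OUT={b:-4, d:16, f:4; rest ⊤}
  B7: | IN={b:-4, d:16, f:4; rest ⊤} | OUT={b:3, d:16, f:4; rest ⊤}

Merge at B7: IN[B7] = OUT[B6] = {a: ⊤, b: -4, c: ⊤, d: 16, e: ⊤, f: 4}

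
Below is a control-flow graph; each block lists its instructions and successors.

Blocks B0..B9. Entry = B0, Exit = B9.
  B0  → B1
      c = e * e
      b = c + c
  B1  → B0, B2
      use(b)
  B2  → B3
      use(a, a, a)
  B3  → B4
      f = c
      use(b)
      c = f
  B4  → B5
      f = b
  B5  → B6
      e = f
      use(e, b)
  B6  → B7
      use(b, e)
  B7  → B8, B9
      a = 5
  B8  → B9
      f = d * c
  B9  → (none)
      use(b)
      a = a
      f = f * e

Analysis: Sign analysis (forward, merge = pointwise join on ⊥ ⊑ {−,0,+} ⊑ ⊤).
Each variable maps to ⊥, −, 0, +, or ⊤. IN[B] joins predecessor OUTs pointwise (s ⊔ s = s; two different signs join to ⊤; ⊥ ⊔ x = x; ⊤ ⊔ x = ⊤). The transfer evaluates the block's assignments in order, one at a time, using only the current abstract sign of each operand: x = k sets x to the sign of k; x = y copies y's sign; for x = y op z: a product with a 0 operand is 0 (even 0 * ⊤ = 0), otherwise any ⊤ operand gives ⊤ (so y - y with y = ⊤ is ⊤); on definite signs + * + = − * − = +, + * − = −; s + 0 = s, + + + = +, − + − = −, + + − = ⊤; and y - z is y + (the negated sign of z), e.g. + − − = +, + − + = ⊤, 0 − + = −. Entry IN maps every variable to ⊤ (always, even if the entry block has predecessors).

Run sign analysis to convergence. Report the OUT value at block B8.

Per-block solution:
  B0: | IN=(all ⊤) | OUT=(all ⊤)
  B1: | IN=(all ⊤) | OUT=(all ⊤)
  B2: | IN=(all ⊤) | OUT=(all ⊤)
  B3: | IN=(all ⊤) | OUT=(all ⊤)
  B4: | IN=(all ⊤) | OUT=(all ⊤)
  B5: | IN=(all ⊤) | OUT=(all ⊤)
  B6: | IN=(all ⊤) | OUT=(all ⊤)
  B7: | IN=(all ⊤) | OUT={a:+; rest ⊤}
  B8: | IN={a:+; rest ⊤} | OUT={a:+; rest ⊤}
  B9: | IN={a:+; rest ⊤} | OUT={a:+; rest ⊤}

Merge at B8: IN[B8] = OUT[B7] = {a: +, b: ⊤, c: ⊤, d: ⊤, e: ⊤, f: ⊤}
Applying B8's transfer function to that IN value gives OUT[B8] (row B8 above).

Answer: {a: +, b: ⊤, c: ⊤, d: ⊤, e: ⊤, f: ⊤}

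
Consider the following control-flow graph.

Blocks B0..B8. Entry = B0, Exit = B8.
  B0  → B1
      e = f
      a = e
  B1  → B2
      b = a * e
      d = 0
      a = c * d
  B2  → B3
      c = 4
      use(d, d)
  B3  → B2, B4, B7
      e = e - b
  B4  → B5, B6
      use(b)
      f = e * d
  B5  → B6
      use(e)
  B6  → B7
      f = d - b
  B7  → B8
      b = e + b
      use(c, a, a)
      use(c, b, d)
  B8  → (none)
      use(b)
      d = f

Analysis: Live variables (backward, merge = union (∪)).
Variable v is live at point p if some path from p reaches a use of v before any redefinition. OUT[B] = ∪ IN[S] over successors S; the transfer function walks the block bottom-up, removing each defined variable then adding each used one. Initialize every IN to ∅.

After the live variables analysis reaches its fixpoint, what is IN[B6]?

Answer: {a, b, c, d, e}

Derivation:
Per-block solution:
  B0:   IN={c, f}   OUT={a, c, e, f}
  B1:   IN={a, c, e, f}   OUT={a, b, d, e, f}
  B2:   IN={a, b, d, e, f}   OUT={a, b, c, d, e, f}
  B3:   IN={a, b, c, d, e, f}   OUT={a, b, c, d, e, f}
  B4:   IN={a, b, c, d, e}   OUT={a, b, c, d, e}
  B5:   IN={a, b, c, d, e}   OUT={a, b, c, d, e}
  B6:   IN={a, b, c, d, e}   OUT={a, b, c, d, e, f}
  B7:   IN={a, b, c, d, e, f}   OUT={b, f}
  B8:   IN={b, f}   OUT={}

Merge at B6: OUT[B6] = IN[B7] = {a, b, c, d, e, f}
Applying B6's transfer function to that OUT value gives IN[B6] (row B6 above).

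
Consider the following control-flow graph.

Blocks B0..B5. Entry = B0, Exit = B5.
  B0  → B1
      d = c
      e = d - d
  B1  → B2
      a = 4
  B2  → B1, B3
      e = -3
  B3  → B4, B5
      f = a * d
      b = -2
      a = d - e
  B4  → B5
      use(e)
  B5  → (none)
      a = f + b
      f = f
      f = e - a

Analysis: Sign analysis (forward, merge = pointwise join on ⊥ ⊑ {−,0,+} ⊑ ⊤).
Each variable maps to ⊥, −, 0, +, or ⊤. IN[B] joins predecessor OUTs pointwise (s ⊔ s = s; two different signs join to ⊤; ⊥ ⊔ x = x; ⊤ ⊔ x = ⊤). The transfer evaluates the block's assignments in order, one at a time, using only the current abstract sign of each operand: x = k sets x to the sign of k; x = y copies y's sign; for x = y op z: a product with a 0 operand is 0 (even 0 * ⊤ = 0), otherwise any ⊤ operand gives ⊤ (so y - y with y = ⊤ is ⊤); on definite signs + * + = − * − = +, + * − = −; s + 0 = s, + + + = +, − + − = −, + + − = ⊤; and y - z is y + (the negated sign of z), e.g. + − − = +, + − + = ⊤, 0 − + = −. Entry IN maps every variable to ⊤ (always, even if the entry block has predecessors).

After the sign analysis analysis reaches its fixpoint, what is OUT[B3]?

Fixpoint table:
  B0: | IN=(all ⊤) | OUT=(all ⊤)
  B1: | IN=(all ⊤) | OUT={a:+; rest ⊤}
  B2: | IN={a:+; rest ⊤} | OUT={a:+, e:-; rest ⊤}
  B3: | IN={a:+, e:-; rest ⊤} | OUT={b:-, e:-; rest ⊤}
  B4: | IN={b:-, e:-; rest ⊤} | OUT={b:-, e:-; rest ⊤}
  B5: | IN={b:-, e:-; rest ⊤} | OUT={b:-, e:-; rest ⊤}

Merge at B3: IN[B3] = OUT[B2] = {a: +, b: ⊤, c: ⊤, d: ⊤, e: -, f: ⊤}
Applying B3's transfer function to that IN value gives OUT[B3] (row B3 above).

Answer: {a: ⊤, b: -, c: ⊤, d: ⊤, e: -, f: ⊤}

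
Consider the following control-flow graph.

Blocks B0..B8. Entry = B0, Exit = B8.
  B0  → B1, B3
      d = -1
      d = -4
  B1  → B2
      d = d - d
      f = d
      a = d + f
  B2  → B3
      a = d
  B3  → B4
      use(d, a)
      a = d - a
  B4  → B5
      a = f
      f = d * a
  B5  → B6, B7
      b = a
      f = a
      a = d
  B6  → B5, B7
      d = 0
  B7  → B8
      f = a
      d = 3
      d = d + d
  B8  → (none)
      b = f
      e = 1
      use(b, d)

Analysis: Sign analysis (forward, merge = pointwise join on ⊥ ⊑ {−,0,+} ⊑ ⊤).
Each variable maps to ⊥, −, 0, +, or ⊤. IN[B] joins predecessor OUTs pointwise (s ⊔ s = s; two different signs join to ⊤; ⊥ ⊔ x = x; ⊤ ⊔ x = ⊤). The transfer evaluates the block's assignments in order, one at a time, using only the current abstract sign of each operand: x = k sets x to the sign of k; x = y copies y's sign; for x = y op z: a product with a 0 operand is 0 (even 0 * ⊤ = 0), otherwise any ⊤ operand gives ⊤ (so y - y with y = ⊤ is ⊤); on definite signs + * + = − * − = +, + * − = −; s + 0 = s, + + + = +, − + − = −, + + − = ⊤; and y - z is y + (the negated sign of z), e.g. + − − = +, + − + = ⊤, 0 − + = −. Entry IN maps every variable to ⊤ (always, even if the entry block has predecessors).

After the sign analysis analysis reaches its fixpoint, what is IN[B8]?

Answer: {a: ⊤, b: ⊤, c: ⊤, d: +, e: ⊤, f: ⊤}

Derivation:
Fixpoint table:
  B0:  IN=(all ⊤)  OUT={d:-; rest ⊤}
  B1:  IN={d:-; rest ⊤}  OUT=(all ⊤)
  B2:  IN=(all ⊤)  OUT=(all ⊤)
  B3:  IN=(all ⊤)  OUT=(all ⊤)
  B4:  IN=(all ⊤)  OUT=(all ⊤)
  B5:  IN=(all ⊤)  OUT=(all ⊤)
  B6:  IN=(all ⊤)  OUT={d:0; rest ⊤}
  B7:  IN=(all ⊤)  OUT={d:+; rest ⊤}
  B8:  IN={d:+; rest ⊤}  OUT={d:+, e:+; rest ⊤}

Merge at B8: IN[B8] = OUT[B7] = {a: ⊤, b: ⊤, c: ⊤, d: +, e: ⊤, f: ⊤}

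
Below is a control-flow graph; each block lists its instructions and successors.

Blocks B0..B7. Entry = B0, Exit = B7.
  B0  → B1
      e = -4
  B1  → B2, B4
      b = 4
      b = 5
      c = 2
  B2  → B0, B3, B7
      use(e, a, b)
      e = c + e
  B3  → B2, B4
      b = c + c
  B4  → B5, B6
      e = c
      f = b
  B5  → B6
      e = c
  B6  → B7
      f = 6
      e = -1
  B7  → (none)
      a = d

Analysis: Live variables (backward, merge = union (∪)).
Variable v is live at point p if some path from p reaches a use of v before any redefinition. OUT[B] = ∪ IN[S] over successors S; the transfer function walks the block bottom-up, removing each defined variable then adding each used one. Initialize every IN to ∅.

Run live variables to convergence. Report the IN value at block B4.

Answer: {b, c, d}

Derivation:
Converged values:
  B0: | IN={a, d} | OUT={a, d, e}
  B1: | IN={a, d, e} | OUT={a, b, c, d, e}
  B2: | IN={a, b, c, d, e} | OUT={a, c, d, e}
  B3: | IN={a, c, d, e} | OUT={a, b, c, d, e}
  B4: | IN={b, c, d} | OUT={c, d}
  B5: | IN={c, d} | OUT={d}
  B6: | IN={d} | OUT={d}
  B7: | IN={d} | OUT={}

Merge at B4: OUT[B4] = IN[B5] ⊔ IN[B6] = {c, d}
Applying B4's transfer function to that OUT value gives IN[B4] (row B4 above).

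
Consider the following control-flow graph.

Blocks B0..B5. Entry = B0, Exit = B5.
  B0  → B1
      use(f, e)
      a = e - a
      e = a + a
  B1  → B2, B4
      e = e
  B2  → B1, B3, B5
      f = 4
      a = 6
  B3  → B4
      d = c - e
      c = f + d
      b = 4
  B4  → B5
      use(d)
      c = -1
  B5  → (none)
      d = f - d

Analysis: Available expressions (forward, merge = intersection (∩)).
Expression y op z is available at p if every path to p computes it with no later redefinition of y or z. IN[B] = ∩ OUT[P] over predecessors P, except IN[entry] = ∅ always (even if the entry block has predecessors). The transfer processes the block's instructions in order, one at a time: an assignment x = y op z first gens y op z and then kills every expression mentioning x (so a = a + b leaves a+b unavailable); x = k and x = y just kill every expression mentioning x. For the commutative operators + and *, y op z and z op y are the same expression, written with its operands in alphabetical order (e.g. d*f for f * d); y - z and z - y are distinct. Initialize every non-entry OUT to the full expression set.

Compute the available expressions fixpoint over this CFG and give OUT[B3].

Answer: {d+f}

Trace:
Per-block solution:
  B0:  IN={}  OUT={a+a}
  B1:  IN={}  OUT={}
  B2:  IN={}  OUT={}
  B3:  IN={}  OUT={d+f}
  B4:  IN={}  OUT={}
  B5:  IN={}  OUT={}

Merge at B3: IN[B3] = OUT[B2] = {}
Applying B3's transfer function to that IN value gives OUT[B3] (row B3 above).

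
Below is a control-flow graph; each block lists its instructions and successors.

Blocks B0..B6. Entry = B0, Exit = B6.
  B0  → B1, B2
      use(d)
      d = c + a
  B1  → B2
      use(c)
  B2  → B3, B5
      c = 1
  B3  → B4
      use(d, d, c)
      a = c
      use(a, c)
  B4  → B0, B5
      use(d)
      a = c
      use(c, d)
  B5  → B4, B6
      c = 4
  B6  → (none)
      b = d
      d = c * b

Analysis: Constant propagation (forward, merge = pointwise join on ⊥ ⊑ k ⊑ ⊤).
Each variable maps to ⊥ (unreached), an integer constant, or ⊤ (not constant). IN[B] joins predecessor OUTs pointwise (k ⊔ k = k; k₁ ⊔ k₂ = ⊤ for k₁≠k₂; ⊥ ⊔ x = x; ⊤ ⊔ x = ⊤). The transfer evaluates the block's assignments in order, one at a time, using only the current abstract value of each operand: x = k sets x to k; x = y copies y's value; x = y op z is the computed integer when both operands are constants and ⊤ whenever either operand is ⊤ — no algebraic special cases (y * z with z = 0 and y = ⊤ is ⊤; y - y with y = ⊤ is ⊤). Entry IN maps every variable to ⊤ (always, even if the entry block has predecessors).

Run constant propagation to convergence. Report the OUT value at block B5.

Per-block solution:
  B0:  IN=(all ⊤)  OUT=(all ⊤)
  B1:  IN=(all ⊤)  OUT=(all ⊤)
  B2:  IN=(all ⊤)  OUT={c:1; rest ⊤}
  B3:  IN={c:1; rest ⊤}  OUT={a:1, c:1; rest ⊤}
  B4:  IN=(all ⊤)  OUT=(all ⊤)
  B5:  IN=(all ⊤)  OUT={c:4; rest ⊤}
  B6:  IN={c:4; rest ⊤}  OUT={c:4; rest ⊤}

Merge at B5: IN[B5] = OUT[B2] ⊔ OUT[B4] = {a: ⊤, b: ⊤, c: ⊤, d: ⊤, e: ⊤, f: ⊤}
Applying B5's transfer function to that IN value gives OUT[B5] (row B5 above).

Answer: {a: ⊤, b: ⊤, c: 4, d: ⊤, e: ⊤, f: ⊤}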